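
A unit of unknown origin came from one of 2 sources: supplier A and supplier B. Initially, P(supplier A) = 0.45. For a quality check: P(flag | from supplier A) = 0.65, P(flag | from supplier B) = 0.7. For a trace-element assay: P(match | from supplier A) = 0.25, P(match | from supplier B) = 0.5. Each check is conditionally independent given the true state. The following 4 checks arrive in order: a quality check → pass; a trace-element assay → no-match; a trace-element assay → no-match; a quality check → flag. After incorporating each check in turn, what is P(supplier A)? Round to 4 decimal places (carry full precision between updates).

After a quality check='pass': P(supplier A) = 0.35·0.4500 / (0.35·0.4500 + 0.3·0.5500) ≈ 0.4884
After a trace-element assay='no-match': P(supplier A) = 0.75·0.4884 / (0.75·0.4884 + 0.5·0.5116) ≈ 0.5888
After a trace-element assay='no-match': P(supplier A) = 0.75·0.5888 / (0.75·0.5888 + 0.5·0.4112) ≈ 0.6823
After a quality check='flag': P(supplier A) = 0.65·0.6823 / (0.65·0.6823 + 0.7·0.3177) ≈ 0.6660

0.6660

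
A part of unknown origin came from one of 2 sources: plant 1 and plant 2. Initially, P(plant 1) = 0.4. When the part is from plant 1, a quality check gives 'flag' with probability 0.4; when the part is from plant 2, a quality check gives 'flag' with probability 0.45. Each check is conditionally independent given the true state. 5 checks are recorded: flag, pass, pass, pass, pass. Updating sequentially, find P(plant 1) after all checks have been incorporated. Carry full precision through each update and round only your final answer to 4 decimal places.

0.4563

Apply Bayes' rule sequentially, carrying P(plant 1) forward.
After 'flag': P(plant 1) = 0.4·0.4000 / (0.4·0.4000 + 0.45·0.6000) ≈ 0.3721
After 'pass': P(plant 1) = 0.6·0.3721 / (0.6·0.3721 + 0.55·0.6279) ≈ 0.3926
After 'pass': P(plant 1) = 0.6·0.3926 / (0.6·0.3926 + 0.55·0.6074) ≈ 0.4136
After 'pass': P(plant 1) = 0.6·0.4136 / (0.6·0.4136 + 0.55·0.5864) ≈ 0.4348
After 'pass': P(plant 1) = 0.6·0.4348 / (0.6·0.4348 + 0.55·0.5652) ≈ 0.4563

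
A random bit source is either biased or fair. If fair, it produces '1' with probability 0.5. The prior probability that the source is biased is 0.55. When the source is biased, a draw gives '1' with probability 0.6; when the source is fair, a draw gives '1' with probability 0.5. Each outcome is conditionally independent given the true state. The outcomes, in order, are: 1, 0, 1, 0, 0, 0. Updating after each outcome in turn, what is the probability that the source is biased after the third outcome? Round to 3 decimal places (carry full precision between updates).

After '1': P(biased) = 0.6·0.5500 / (0.6·0.5500 + 0.5·0.4500) ≈ 0.5946
After '0': P(biased) = 0.4·0.5946 / (0.4·0.5946 + 0.5·0.4054) ≈ 0.5399
After '1': P(biased) = 0.6·0.5399 / (0.6·0.5399 + 0.5·0.4601) ≈ 0.5847

0.585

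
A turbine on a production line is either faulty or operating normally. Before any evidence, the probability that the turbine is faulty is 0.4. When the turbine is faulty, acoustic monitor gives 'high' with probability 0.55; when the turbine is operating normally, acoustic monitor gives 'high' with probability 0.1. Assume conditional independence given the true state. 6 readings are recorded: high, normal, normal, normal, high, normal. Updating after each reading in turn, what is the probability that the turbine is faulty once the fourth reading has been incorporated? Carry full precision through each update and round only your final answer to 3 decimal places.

0.314

After 'high': P(faulty) = 0.55·0.4000 / (0.55·0.4000 + 0.1·0.6000) ≈ 0.7857
After 'normal': P(faulty) = 0.45·0.7857 / (0.45·0.7857 + 0.9·0.2143) ≈ 0.6471
After 'normal': P(faulty) = 0.45·0.6471 / (0.45·0.6471 + 0.9·0.3529) ≈ 0.4783
After 'normal': P(faulty) = 0.45·0.4783 / (0.45·0.4783 + 0.9·0.5217) ≈ 0.3143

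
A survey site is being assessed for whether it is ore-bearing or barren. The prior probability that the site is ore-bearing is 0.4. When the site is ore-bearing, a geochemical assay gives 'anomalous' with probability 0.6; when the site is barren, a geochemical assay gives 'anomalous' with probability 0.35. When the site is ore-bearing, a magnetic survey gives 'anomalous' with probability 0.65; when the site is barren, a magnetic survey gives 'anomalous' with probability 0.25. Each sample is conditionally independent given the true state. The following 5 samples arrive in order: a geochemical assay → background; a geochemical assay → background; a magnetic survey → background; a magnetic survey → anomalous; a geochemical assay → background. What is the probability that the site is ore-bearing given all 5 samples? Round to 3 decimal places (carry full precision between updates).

0.159

Apply Bayes' rule sequentially, carrying P(ore) forward.
After a geochemical assay='background': P(ore) = 0.4·0.4000 / (0.4·0.4000 + 0.65·0.6000) ≈ 0.2909
After a geochemical assay='background': P(ore) = 0.4·0.2909 / (0.4·0.2909 + 0.65·0.7091) ≈ 0.2016
After a magnetic survey='background': P(ore) = 0.35·0.2016 / (0.35·0.2016 + 0.75·0.7984) ≈ 0.1054
After a magnetic survey='anomalous': P(ore) = 0.65·0.1054 / (0.65·0.1054 + 0.25·0.8946) ≈ 0.2345
After a geochemical assay='background': P(ore) = 0.4·0.2345 / (0.4·0.2345 + 0.65·0.7655) ≈ 0.1586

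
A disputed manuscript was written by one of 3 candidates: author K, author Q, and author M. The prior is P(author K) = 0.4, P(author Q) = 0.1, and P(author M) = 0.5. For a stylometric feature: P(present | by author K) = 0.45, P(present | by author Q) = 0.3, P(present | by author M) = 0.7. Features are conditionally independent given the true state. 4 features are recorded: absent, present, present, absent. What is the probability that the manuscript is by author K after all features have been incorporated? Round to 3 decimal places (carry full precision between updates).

After 'absent': normaliser = 0.55·0.4000 + 0.7·0.1000 + 0.3·0.5000; P(author K) ≈ 0.5000, P(author Q) ≈ 0.1591, P(author M) ≈ 0.3409
After 'present': normaliser = 0.45·0.5000 + 0.3·0.1591 + 0.7·0.3409; P(author K) ≈ 0.4400, P(author Q) ≈ 0.0933, P(author M) ≈ 0.4667
After 'present': normaliser = 0.45·0.4400 + 0.3·0.0933 + 0.7·0.4667; P(author K) ≈ 0.3583, P(author Q) ≈ 0.0507, P(author M) ≈ 0.5911
After 'absent': normaliser = 0.55·0.3583 + 0.7·0.0507 + 0.3·0.5911; P(author K) ≈ 0.4808, P(author Q) ≈ 0.0865, P(author M) ≈ 0.4327

0.481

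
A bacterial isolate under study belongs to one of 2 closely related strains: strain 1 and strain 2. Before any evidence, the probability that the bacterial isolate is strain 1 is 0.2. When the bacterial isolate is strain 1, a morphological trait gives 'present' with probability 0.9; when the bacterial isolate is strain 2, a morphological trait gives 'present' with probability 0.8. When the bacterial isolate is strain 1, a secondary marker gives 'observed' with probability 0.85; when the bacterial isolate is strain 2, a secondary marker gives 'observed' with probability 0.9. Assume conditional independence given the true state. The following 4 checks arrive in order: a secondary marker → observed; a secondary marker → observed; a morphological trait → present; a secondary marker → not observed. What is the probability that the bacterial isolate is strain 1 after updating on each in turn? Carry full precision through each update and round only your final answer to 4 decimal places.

After a secondary marker='observed': P(strain 1) = 0.85·0.2000 / (0.85·0.2000 + 0.9·0.8000) ≈ 0.1910
After a secondary marker='observed': P(strain 1) = 0.85·0.1910 / (0.85·0.1910 + 0.9·0.8090) ≈ 0.1823
After a morphological trait='present': P(strain 1) = 0.9·0.1823 / (0.9·0.1823 + 0.8·0.8177) ≈ 0.2006
After a secondary marker='not observed': P(strain 1) = 0.15·0.2006 / (0.15·0.2006 + 0.1·0.7994) ≈ 0.2734

0.2734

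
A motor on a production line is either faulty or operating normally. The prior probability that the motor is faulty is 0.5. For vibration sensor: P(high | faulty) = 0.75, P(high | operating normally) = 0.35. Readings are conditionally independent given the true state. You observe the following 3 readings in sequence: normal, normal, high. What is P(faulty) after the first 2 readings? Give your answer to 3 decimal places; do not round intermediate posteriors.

0.129

After 'normal': P(faulty) = 0.25·0.5000 / (0.25·0.5000 + 0.65·0.5000) ≈ 0.2778
After 'normal': P(faulty) = 0.25·0.2778 / (0.25·0.2778 + 0.65·0.7222) ≈ 0.1289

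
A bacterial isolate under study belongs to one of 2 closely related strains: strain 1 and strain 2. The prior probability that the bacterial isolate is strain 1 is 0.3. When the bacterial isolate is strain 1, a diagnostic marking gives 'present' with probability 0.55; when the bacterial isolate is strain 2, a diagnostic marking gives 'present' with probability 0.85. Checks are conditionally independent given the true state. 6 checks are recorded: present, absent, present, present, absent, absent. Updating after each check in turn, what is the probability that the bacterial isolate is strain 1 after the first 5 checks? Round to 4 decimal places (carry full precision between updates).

After 'present': P(strain 1) = 0.55·0.3000 / (0.55·0.3000 + 0.85·0.7000) ≈ 0.2171
After 'absent': P(strain 1) = 0.45·0.2171 / (0.45·0.2171 + 0.15·0.7829) ≈ 0.4541
After 'present': P(strain 1) = 0.55·0.4541 / (0.55·0.4541 + 0.85·0.5459) ≈ 0.3499
After 'present': P(strain 1) = 0.55·0.3499 / (0.55·0.3499 + 0.85·0.6501) ≈ 0.2583
After 'absent': P(strain 1) = 0.45·0.2583 / (0.45·0.2583 + 0.15·0.7417) ≈ 0.5110

0.5110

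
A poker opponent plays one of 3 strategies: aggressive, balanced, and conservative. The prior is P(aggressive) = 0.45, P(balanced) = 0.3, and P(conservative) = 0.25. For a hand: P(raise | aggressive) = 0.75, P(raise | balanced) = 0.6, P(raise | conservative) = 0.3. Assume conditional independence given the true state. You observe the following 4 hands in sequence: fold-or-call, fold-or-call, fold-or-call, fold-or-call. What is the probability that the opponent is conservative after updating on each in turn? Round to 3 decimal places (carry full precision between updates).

After 'fold-or-call': normaliser = 0.25·0.4500 + 0.4·0.3000 + 0.7·0.2500; P(aggressive) ≈ 0.2761, P(balanced) ≈ 0.2945, P(conservative) ≈ 0.4294
After 'fold-or-call': normaliser = 0.25·0.2761 + 0.4·0.2945 + 0.7·0.4294; P(aggressive) ≈ 0.1416, P(balanced) ≈ 0.2417, P(conservative) ≈ 0.6167
After 'fold-or-call': normaliser = 0.25·0.1416 + 0.4·0.2417 + 0.7·0.6167; P(aggressive) ≈ 0.0628, P(balanced) ≈ 0.1715, P(conservative) ≈ 0.7658
After 'fold-or-call': normaliser = 0.25·0.0628 + 0.4·0.1715 + 0.7·0.7658; P(aggressive) ≈ 0.0253, P(balanced) ≈ 0.1106, P(conservative) ≈ 0.8641

0.864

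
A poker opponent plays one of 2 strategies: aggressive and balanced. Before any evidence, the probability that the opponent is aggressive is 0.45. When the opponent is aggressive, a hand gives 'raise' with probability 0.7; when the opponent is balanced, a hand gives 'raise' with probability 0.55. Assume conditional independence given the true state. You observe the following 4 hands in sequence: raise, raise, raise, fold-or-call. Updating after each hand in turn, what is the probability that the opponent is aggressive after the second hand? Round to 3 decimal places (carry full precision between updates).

0.570

Apply Bayes' rule sequentially, carrying P(aggressive) forward.
After 'raise': P(aggressive) = 0.7·0.4500 / (0.7·0.4500 + 0.55·0.5500) ≈ 0.5101
After 'raise': P(aggressive) = 0.7·0.5101 / (0.7·0.5101 + 0.55·0.4899) ≈ 0.5700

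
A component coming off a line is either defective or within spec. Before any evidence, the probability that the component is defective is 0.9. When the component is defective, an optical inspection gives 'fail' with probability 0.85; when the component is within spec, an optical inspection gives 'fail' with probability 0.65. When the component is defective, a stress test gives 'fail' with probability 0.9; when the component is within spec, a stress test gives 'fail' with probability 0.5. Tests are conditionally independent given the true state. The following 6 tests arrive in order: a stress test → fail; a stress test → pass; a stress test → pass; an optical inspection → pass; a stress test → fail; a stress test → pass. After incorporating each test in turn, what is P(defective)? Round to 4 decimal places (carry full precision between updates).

After a stress test='fail': P(defective) = 0.9·0.9000 / (0.9·0.9000 + 0.5·0.1000) ≈ 0.9419
After a stress test='pass': P(defective) = 0.1·0.9419 / (0.1·0.9419 + 0.5·0.0581) ≈ 0.7642
After a stress test='pass': P(defective) = 0.1·0.7642 / (0.1·0.7642 + 0.5·0.2358) ≈ 0.3932
After an optical inspection='pass': P(defective) = 0.15·0.3932 / (0.15·0.3932 + 0.35·0.6068) ≈ 0.2174
After a stress test='fail': P(defective) = 0.9·0.2174 / (0.9·0.2174 + 0.5·0.7826) ≈ 0.3333
After a stress test='pass': P(defective) = 0.1·0.3333 / (0.1·0.3333 + 0.5·0.6667) ≈ 0.0909

0.0909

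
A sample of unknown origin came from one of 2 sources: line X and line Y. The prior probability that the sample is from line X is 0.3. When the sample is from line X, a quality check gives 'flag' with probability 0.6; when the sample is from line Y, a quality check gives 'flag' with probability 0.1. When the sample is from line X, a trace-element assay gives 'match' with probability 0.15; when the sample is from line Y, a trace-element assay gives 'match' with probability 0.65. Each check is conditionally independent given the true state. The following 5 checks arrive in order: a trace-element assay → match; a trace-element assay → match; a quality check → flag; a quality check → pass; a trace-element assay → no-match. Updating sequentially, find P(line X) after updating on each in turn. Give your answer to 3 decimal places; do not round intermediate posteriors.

After a trace-element assay='match': P(line X) = 0.15·0.3000 / (0.15·0.3000 + 0.65·0.7000) ≈ 0.0900
After a trace-element assay='match': P(line X) = 0.15·0.0900 / (0.15·0.0900 + 0.65·0.9100) ≈ 0.0223
After a quality check='flag': P(line X) = 0.6·0.0223 / (0.6·0.0223 + 0.1·0.9777) ≈ 0.1204
After a quality check='pass': P(line X) = 0.4·0.1204 / (0.4·0.1204 + 0.9·0.8796) ≈ 0.0574
After a trace-element assay='no-match': P(line X) = 0.85·0.0574 / (0.85·0.0574 + 0.35·0.9426) ≈ 0.1288

0.129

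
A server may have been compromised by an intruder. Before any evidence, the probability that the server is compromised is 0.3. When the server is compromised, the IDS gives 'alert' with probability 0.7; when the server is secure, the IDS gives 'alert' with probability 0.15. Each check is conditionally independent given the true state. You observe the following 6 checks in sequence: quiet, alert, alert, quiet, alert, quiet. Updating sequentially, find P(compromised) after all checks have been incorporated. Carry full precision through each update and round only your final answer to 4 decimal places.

0.6569

Each posterior becomes the prior for the next update.
After 'quiet': P(compromised) = 0.3·0.3000 / (0.3·0.3000 + 0.85·0.7000) ≈ 0.1314
After 'alert': P(compromised) = 0.7·0.1314 / (0.7·0.1314 + 0.15·0.8686) ≈ 0.4138
After 'alert': P(compromised) = 0.7·0.4138 / (0.7·0.4138 + 0.15·0.5862) ≈ 0.7671
After 'quiet': P(compromised) = 0.3·0.7671 / (0.3·0.7671 + 0.85·0.2329) ≈ 0.5376
After 'alert': P(compromised) = 0.7·0.5376 / (0.7·0.5376 + 0.15·0.4624) ≈ 0.8444
After 'quiet': P(compromised) = 0.3·0.8444 / (0.3·0.8444 + 0.85·0.1556) ≈ 0.6569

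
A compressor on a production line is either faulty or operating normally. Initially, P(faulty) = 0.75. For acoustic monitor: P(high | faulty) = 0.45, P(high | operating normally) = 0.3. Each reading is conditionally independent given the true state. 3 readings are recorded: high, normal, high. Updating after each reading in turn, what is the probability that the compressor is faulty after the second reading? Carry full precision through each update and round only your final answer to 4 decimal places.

0.7795

After 'high': P(faulty) = 0.45·0.7500 / (0.45·0.7500 + 0.3·0.2500) ≈ 0.8182
After 'normal': P(faulty) = 0.55·0.8182 / (0.55·0.8182 + 0.7·0.1818) ≈ 0.7795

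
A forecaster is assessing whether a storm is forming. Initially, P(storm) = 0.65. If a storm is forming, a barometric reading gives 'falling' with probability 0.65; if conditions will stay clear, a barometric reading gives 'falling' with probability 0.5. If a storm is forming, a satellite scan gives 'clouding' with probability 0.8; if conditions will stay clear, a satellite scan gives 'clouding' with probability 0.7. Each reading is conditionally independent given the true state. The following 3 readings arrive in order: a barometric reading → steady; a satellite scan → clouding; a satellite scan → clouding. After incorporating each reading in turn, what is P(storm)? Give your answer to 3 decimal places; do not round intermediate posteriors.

After a barometric reading='steady': P(storm) = 0.35·0.6500 / (0.35·0.6500 + 0.5·0.3500) ≈ 0.5652
After a satellite scan='clouding': P(storm) = 0.8·0.5652 / (0.8·0.5652 + 0.7·0.4348) ≈ 0.5977
After a satellite scan='clouding': P(storm) = 0.8·0.5977 / (0.8·0.5977 + 0.7·0.4023) ≈ 0.6293

0.629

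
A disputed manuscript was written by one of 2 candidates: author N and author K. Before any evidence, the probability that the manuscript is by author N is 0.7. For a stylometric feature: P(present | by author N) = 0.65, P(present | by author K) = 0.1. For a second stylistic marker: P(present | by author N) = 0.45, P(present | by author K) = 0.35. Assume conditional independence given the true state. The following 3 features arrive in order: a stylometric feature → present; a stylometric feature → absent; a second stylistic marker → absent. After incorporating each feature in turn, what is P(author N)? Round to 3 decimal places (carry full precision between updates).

0.833

Apply Bayes' rule sequentially, carrying P(author N) forward.
After a stylometric feature='present': P(author N) = 0.65·0.7000 / (0.65·0.7000 + 0.1·0.3000) ≈ 0.9381
After a stylometric feature='absent': P(author N) = 0.35·0.9381 / (0.35·0.9381 + 0.9·0.0619) ≈ 0.8550
After a second stylistic marker='absent': P(author N) = 0.55·0.8550 / (0.55·0.8550 + 0.65·0.1450) ≈ 0.8331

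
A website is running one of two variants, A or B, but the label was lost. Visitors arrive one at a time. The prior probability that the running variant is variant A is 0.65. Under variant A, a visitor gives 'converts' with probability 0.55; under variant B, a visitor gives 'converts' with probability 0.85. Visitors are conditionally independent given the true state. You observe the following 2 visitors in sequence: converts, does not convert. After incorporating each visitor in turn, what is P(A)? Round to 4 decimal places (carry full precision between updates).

After 'converts': P(A) = 0.55·0.6500 / (0.55·0.6500 + 0.85·0.3500) ≈ 0.5458
After 'does not convert': P(A) = 0.45·0.5458 / (0.45·0.5458 + 0.15·0.4542) ≈ 0.7828

0.7828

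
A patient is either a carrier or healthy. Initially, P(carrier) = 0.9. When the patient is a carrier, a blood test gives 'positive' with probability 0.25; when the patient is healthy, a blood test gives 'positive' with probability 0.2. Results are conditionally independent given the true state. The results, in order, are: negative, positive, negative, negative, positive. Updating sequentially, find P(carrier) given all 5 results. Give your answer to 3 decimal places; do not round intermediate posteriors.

0.921

After 'negative': P(carrier) = 0.75·0.9000 / (0.75·0.9000 + 0.8·0.1000) ≈ 0.8940
After 'positive': P(carrier) = 0.25·0.8940 / (0.25·0.8940 + 0.2·0.1060) ≈ 0.9134
After 'negative': P(carrier) = 0.75·0.9134 / (0.75·0.9134 + 0.8·0.0866) ≈ 0.9082
After 'negative': P(carrier) = 0.75·0.9082 / (0.75·0.9082 + 0.8·0.0918) ≈ 0.9026
After 'positive': P(carrier) = 0.25·0.9026 / (0.25·0.9026 + 0.2·0.0974) ≈ 0.9206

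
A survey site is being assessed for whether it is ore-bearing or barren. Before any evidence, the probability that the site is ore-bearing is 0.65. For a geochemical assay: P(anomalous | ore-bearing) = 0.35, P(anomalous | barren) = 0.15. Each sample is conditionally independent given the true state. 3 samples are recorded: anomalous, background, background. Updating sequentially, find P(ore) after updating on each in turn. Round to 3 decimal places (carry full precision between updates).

After 'anomalous': P(ore) = 0.35·0.6500 / (0.35·0.6500 + 0.15·0.3500) ≈ 0.8125
After 'background': P(ore) = 0.65·0.8125 / (0.65·0.8125 + 0.85·0.1875) ≈ 0.7682
After 'background': P(ore) = 0.65·0.7682 / (0.65·0.7682 + 0.85·0.2318) ≈ 0.7170

0.717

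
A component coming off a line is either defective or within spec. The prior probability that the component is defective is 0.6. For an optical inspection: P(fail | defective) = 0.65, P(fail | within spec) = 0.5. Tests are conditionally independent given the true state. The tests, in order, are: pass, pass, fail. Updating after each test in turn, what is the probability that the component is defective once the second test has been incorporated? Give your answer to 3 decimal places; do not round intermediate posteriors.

After 'pass': P(defective) = 0.35·0.6000 / (0.35·0.6000 + 0.5·0.4000) ≈ 0.5122
After 'pass': P(defective) = 0.35·0.5122 / (0.35·0.5122 + 0.5·0.4878) ≈ 0.4236

0.424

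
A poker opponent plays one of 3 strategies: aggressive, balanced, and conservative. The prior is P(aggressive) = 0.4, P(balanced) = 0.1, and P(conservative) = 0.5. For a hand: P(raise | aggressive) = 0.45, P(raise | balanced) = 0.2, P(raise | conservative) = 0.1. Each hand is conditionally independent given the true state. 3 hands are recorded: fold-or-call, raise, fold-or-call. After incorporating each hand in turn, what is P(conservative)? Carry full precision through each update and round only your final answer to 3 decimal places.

After 'fold-or-call': normaliser = 0.55·0.4000 + 0.8·0.1000 + 0.9·0.5000; P(aggressive) ≈ 0.2933, P(balanced) ≈ 0.1067, P(conservative) ≈ 0.6000
After 'raise': normaliser = 0.45·0.2933 + 0.2·0.1067 + 0.1·0.6000; P(aggressive) ≈ 0.6188, P(balanced) ≈ 0.1000, P(conservative) ≈ 0.2812
After 'fold-or-call': normaliser = 0.55·0.6188 + 0.8·0.1000 + 0.9·0.2812; P(aggressive) ≈ 0.5053, P(balanced) ≈ 0.1188, P(conservative) ≈ 0.3759

0.376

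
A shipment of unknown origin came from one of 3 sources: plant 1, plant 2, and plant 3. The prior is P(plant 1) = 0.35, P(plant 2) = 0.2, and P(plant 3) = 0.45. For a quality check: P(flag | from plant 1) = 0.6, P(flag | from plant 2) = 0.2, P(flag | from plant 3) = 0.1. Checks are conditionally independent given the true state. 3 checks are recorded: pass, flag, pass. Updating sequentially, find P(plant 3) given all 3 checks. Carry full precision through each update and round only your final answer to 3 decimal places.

After 'pass': normaliser = 0.4·0.3500 + 0.8·0.2000 + 0.9·0.4500; P(plant 1) ≈ 0.1986, P(plant 2) ≈ 0.2270, P(plant 3) ≈ 0.5745
After 'flag': normaliser = 0.6·0.1986 + 0.2·0.2270 + 0.1·0.5745; P(plant 1) ≈ 0.5367, P(plant 2) ≈ 0.2045, P(plant 3) ≈ 0.2588
After 'pass': normaliser = 0.4·0.5367 + 0.8·0.2045 + 0.9·0.2588; P(plant 1) ≈ 0.3513, P(plant 2) ≈ 0.2676, P(plant 3) ≈ 0.3811

0.381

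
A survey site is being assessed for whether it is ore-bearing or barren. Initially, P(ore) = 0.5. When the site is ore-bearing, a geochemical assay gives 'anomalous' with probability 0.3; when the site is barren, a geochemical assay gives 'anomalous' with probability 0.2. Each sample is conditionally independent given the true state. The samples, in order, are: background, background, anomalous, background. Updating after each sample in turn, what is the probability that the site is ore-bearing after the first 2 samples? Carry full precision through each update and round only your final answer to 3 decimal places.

0.434

After 'background': P(ore) = 0.7·0.5000 / (0.7·0.5000 + 0.8·0.5000) ≈ 0.4667
After 'background': P(ore) = 0.7·0.4667 / (0.7·0.4667 + 0.8·0.5333) ≈ 0.4336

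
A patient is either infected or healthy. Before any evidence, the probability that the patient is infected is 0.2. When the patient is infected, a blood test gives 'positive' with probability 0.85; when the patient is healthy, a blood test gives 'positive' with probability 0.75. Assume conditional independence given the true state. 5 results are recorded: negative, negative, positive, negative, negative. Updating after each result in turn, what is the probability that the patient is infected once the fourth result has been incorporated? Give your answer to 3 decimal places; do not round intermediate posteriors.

After 'negative': P(infected) = 0.15·0.2000 / (0.15·0.2000 + 0.25·0.8000) ≈ 0.1304
After 'negative': P(infected) = 0.15·0.1304 / (0.15·0.1304 + 0.25·0.8696) ≈ 0.0826
After 'positive': P(infected) = 0.85·0.0826 / (0.85·0.0826 + 0.75·0.9174) ≈ 0.0926
After 'negative': P(infected) = 0.15·0.0926 / (0.15·0.0926 + 0.25·0.9074) ≈ 0.0577

0.058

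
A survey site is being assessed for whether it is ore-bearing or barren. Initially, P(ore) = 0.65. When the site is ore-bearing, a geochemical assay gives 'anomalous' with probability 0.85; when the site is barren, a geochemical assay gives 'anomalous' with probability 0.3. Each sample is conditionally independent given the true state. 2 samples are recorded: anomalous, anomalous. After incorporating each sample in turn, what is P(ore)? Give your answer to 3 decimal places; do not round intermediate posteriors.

0.937

Each posterior becomes the prior for the next update.
After 'anomalous': P(ore) = 0.85·0.6500 / (0.85·0.6500 + 0.3·0.3500) ≈ 0.8403
After 'anomalous': P(ore) = 0.85·0.8403 / (0.85·0.8403 + 0.3·0.1597) ≈ 0.9371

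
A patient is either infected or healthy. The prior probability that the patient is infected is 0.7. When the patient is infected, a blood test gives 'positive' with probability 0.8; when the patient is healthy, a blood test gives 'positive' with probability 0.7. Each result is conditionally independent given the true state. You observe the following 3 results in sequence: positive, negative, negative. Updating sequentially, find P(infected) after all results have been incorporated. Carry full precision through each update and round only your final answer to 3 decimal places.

After 'positive': P(infected) = 0.8·0.7000 / (0.8·0.7000 + 0.7·0.3000) ≈ 0.7273
After 'negative': P(infected) = 0.2·0.7273 / (0.2·0.7273 + 0.3·0.2727) ≈ 0.6400
After 'negative': P(infected) = 0.2·0.6400 / (0.2·0.6400 + 0.3·0.3600) ≈ 0.5424

0.542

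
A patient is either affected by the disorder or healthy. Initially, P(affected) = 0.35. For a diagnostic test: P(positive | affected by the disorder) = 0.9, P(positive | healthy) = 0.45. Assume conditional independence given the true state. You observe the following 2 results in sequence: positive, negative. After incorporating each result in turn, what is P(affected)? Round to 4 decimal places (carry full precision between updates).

0.1637

After 'positive': P(affected) = 0.9·0.3500 / (0.9·0.3500 + 0.45·0.6500) ≈ 0.5185
After 'negative': P(affected) = 0.1·0.5185 / (0.1·0.5185 + 0.55·0.4815) ≈ 0.1637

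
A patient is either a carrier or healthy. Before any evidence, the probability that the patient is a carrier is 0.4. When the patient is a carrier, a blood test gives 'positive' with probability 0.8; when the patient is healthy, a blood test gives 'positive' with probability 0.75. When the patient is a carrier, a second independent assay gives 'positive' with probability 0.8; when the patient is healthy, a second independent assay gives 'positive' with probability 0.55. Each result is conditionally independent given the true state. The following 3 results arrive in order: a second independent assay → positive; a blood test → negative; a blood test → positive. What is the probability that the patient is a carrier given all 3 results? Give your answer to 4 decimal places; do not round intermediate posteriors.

0.4528

Each posterior becomes the prior for the next update.
After a second independent assay='positive': P(carrier) = 0.8·0.4000 / (0.8·0.4000 + 0.55·0.6000) ≈ 0.4923
After a blood test='negative': P(carrier) = 0.2·0.4923 / (0.2·0.4923 + 0.25·0.5077) ≈ 0.4369
After a blood test='positive': P(carrier) = 0.8·0.4369 / (0.8·0.4369 + 0.75·0.5631) ≈ 0.4528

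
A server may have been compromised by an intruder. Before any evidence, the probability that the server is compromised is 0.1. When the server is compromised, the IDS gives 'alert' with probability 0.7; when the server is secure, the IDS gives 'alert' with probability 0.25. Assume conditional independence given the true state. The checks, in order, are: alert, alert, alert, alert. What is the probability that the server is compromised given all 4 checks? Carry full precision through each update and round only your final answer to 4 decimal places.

After 'alert': P(compromised) = 0.7·0.1000 / (0.7·0.1000 + 0.25·0.9000) ≈ 0.2373
After 'alert': P(compromised) = 0.7·0.2373 / (0.7·0.2373 + 0.25·0.7627) ≈ 0.4656
After 'alert': P(compromised) = 0.7·0.4656 / (0.7·0.4656 + 0.25·0.5344) ≈ 0.7092
After 'alert': P(compromised) = 0.7·0.7092 / (0.7·0.7092 + 0.25·0.2908) ≈ 0.8723

0.8723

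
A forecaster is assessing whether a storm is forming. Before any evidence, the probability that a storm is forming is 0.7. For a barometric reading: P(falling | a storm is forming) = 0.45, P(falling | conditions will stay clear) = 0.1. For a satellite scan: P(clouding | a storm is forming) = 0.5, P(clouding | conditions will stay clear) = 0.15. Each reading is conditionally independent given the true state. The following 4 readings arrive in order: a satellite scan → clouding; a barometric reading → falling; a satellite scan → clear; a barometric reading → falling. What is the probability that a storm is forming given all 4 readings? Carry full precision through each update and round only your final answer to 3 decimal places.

0.989

After a satellite scan='clouding': P(storm) = 0.5·0.7000 / (0.5·0.7000 + 0.15·0.3000) ≈ 0.8861
After a barometric reading='falling': P(storm) = 0.45·0.8861 / (0.45·0.8861 + 0.1·0.1139) ≈ 0.9722
After a satellite scan='clear': P(storm) = 0.5·0.9722 / (0.5·0.9722 + 0.85·0.0278) ≈ 0.9537
After a barometric reading='falling': P(storm) = 0.45·0.9537 / (0.45·0.9537 + 0.1·0.0463) ≈ 0.9893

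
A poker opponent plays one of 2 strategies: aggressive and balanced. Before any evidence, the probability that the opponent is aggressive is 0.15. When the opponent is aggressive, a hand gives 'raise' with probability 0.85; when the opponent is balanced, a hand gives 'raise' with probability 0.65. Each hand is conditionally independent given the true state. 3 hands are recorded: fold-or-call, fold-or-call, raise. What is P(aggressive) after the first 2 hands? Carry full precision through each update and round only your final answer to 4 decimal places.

0.0314

Apply Bayes' rule sequentially, carrying P(aggressive) forward.
After 'fold-or-call': P(aggressive) = 0.15·0.1500 / (0.15·0.1500 + 0.35·0.8500) ≈ 0.0703
After 'fold-or-call': P(aggressive) = 0.15·0.0703 / (0.15·0.0703 + 0.35·0.9297) ≈ 0.0314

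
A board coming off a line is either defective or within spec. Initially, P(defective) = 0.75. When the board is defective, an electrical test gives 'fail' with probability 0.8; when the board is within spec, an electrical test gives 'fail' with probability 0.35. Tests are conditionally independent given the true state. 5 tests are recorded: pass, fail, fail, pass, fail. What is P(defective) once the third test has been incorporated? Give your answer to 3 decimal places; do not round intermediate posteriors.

0.828

After 'pass': P(defective) = 0.2·0.7500 / (0.2·0.7500 + 0.65·0.2500) ≈ 0.4800
After 'fail': P(defective) = 0.8·0.4800 / (0.8·0.4800 + 0.35·0.5200) ≈ 0.6784
After 'fail': P(defective) = 0.8·0.6784 / (0.8·0.6784 + 0.35·0.3216) ≈ 0.8283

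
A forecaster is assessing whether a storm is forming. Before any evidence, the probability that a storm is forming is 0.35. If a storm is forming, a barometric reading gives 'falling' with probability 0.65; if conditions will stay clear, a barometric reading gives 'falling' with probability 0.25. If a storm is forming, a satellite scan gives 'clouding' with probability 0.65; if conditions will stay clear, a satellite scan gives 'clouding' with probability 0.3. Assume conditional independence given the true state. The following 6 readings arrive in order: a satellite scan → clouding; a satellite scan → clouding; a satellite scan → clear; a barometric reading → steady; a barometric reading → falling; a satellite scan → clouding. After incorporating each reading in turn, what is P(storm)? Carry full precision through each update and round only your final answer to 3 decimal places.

0.769

Each posterior becomes the prior for the next update.
After a satellite scan='clouding': P(storm) = 0.65·0.3500 / (0.65·0.3500 + 0.3·0.6500) ≈ 0.5385
After a satellite scan='clouding': P(storm) = 0.65·0.5385 / (0.65·0.5385 + 0.3·0.4615) ≈ 0.7165
After a satellite scan='clear': P(storm) = 0.35·0.7165 / (0.35·0.7165 + 0.7·0.2835) ≈ 0.5583
After a barometric reading='steady': P(storm) = 0.35·0.5583 / (0.35·0.5583 + 0.75·0.4417) ≈ 0.3710
After a barometric reading='falling': P(storm) = 0.65·0.3710 / (0.65·0.3710 + 0.25·0.6290) ≈ 0.6053
After a satellite scan='clouding': P(storm) = 0.65·0.6053 / (0.65·0.6053 + 0.3·0.3947) ≈ 0.7687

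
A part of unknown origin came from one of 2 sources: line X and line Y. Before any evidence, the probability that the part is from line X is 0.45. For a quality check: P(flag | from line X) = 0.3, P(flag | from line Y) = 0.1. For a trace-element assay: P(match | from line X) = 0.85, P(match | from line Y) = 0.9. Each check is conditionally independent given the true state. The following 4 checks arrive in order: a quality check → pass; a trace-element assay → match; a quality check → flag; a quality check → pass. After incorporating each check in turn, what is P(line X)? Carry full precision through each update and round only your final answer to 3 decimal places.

0.584

After a quality check='pass': P(line X) = 0.7·0.4500 / (0.7·0.4500 + 0.9·0.5500) ≈ 0.3889
After a trace-element assay='match': P(line X) = 0.85·0.3889 / (0.85·0.3889 + 0.9·0.6111) ≈ 0.3754
After a quality check='flag': P(line X) = 0.3·0.3754 / (0.3·0.3754 + 0.1·0.6246) ≈ 0.6432
After a quality check='pass': P(line X) = 0.7·0.6432 / (0.7·0.6432 + 0.9·0.3568) ≈ 0.5837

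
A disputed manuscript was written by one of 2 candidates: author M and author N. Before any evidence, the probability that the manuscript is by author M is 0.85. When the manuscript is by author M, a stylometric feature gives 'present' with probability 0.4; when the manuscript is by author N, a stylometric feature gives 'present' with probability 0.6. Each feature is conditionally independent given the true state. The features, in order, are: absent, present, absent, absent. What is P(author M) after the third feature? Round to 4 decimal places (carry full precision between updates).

0.8947

After 'absent': P(author M) = 0.6·0.8500 / (0.6·0.8500 + 0.4·0.1500) ≈ 0.8947
After 'present': P(author M) = 0.4·0.8947 / (0.4·0.8947 + 0.6·0.1053) ≈ 0.8500
After 'absent': P(author M) = 0.6·0.8500 / (0.6·0.8500 + 0.4·0.1500) ≈ 0.8947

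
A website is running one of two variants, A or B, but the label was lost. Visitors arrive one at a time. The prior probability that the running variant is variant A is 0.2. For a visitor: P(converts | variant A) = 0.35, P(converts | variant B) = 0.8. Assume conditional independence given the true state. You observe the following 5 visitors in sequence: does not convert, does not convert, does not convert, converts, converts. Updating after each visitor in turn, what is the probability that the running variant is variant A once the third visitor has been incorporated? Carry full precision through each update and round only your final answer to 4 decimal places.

Apply Bayes' rule sequentially, carrying P(A) forward.
After 'does not convert': P(A) = 0.65·0.2000 / (0.65·0.2000 + 0.2·0.8000) ≈ 0.4483
After 'does not convert': P(A) = 0.65·0.4483 / (0.65·0.4483 + 0.2·0.5517) ≈ 0.7253
After 'does not convert': P(A) = 0.65·0.7253 / (0.65·0.7253 + 0.2·0.2747) ≈ 0.8956

0.8956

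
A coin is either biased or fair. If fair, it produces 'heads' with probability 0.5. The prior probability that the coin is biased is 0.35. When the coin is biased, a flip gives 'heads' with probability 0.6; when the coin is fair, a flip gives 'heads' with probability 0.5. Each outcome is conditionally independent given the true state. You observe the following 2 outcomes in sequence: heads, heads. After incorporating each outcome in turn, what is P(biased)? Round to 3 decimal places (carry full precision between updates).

0.437

After 'heads': P(biased) = 0.6·0.3500 / (0.6·0.3500 + 0.5·0.6500) ≈ 0.3925
After 'heads': P(biased) = 0.6·0.3925 / (0.6·0.3925 + 0.5·0.6075) ≈ 0.4367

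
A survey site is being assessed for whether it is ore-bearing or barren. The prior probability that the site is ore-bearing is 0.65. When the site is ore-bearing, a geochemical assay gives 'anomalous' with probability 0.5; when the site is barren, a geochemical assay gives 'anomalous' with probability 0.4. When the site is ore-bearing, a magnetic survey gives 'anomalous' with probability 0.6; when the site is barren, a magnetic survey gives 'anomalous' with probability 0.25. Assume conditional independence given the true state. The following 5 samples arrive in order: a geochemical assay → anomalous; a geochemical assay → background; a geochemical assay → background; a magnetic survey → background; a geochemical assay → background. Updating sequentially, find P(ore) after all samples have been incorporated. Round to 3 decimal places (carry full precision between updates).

0.417

After a geochemical assay='anomalous': P(ore) = 0.5·0.6500 / (0.5·0.6500 + 0.4·0.3500) ≈ 0.6989
After a geochemical assay='background': P(ore) = 0.5·0.6989 / (0.5·0.6989 + 0.6·0.3011) ≈ 0.6592
After a geochemical assay='background': P(ore) = 0.5·0.6592 / (0.5·0.6592 + 0.6·0.3408) ≈ 0.6172
After a magnetic survey='background': P(ore) = 0.4·0.6172 / (0.4·0.6172 + 0.75·0.3828) ≈ 0.4623
After a geochemical assay='background': P(ore) = 0.5·0.4623 / (0.5·0.4623 + 0.6·0.5377) ≈ 0.4174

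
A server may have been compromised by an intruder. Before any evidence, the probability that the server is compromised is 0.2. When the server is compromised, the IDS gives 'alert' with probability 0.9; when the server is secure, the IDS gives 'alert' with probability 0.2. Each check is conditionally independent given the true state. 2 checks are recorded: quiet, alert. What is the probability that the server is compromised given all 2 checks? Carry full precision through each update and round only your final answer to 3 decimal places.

0.123

After 'quiet': P(compromised) = 0.1·0.2000 / (0.1·0.2000 + 0.8·0.8000) ≈ 0.0303
After 'alert': P(compromised) = 0.9·0.0303 / (0.9·0.0303 + 0.2·0.9697) ≈ 0.1233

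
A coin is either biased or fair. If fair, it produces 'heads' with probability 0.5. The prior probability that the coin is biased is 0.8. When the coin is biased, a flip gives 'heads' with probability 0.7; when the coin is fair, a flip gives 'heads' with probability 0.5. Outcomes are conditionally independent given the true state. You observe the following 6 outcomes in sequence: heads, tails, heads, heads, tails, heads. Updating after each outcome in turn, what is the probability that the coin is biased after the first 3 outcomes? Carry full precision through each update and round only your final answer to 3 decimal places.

0.825

After 'heads': P(biased) = 0.7·0.8000 / (0.7·0.8000 + 0.5·0.2000) ≈ 0.8485
After 'tails': P(biased) = 0.3·0.8485 / (0.3·0.8485 + 0.5·0.1515) ≈ 0.7706
After 'heads': P(biased) = 0.7·0.7706 / (0.7·0.7706 + 0.5·0.2294) ≈ 0.8247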